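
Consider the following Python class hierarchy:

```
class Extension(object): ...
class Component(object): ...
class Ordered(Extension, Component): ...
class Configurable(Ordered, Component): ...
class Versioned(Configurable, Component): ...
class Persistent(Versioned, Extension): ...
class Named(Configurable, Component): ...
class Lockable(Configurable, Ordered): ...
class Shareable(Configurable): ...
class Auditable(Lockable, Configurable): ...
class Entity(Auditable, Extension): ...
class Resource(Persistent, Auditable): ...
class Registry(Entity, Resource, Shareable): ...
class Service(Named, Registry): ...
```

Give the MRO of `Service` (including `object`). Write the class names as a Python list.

[Service, Named, Registry, Entity, Resource, Persistent, Versioned, Auditable, Lockable, Shareable, Configurable, Ordered, Extension, Component, object]

L[Service] = Service + merge(L[Named], L[Registry], [Named Registry])
  take Named:  [Named Configurable Ordered Extension Component object] + [Registry Entity Resource Persistent Versioned Auditable Lockable Shareable Configurable Ordered Extension Component object] + [Named Registry]
  take Registry:  [Configurable Ordered Extension Component object] + [Registry Entity Resource Persistent Versioned Auditable Lockable Shareable Configurable Ordered Extension Component object] + [Registry]
  take Entity:  [Configurable Ordered Extension Component object] + [Entity Resource Persistent Versioned Auditable Lockable Shareable Configurable Ordered Extension Component object]
  take Resource:  [Configurable Ordered Extension Component object] + [Resource Persistent Versioned Auditable Lockable Shareable Configurable Ordered Extension Component object]
  take Persistent:  [Configurable Ordered Extension Component object] + [Persistent Versioned Auditable Lockable Shareable Configurable Ordered Extension Component object]
  take Versioned:  [Configurable Ordered Extension Component object] + [Versioned Auditable Lockable Shareable Configurable Ordered Extension Component object]
  take Auditable:  [Configurable Ordered Extension Component object] + [Auditable Lockable Shareable Configurable Ordered Extension Component object]
  take Lockable:  [Configurable Ordered Extension Component object] + [Lockable Shareable Configurable Ordered Extension Component object]
  take Shareable:  [Configurable Ordered Extension Component object] + [Shareable Configurable Ordered Extension Component object]
  take Configurable:  [Configurable Ordered Extension Component object] + [Configurable Ordered Extension Component object]
  take Ordered:  [Ordered Extension Component object] + [Ordered Extension Component object]
  take Extension:  [Extension Component object] + [Extension Component object]
  take Component:  [Component object] + [Component object]
  take object:  [object] + [object]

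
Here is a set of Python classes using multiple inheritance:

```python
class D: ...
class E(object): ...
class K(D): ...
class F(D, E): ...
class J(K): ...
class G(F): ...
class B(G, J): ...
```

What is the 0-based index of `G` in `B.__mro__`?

L[B] = B + merge(L[G], L[J], [G J])
  take G:  [G F D E object] + [J K D object] + [G J]
  take F:  [F D E object] + [J K D object] + [J]
  take J:  [D E object] + [J K D object] + [J]
  take K:  [D E object] + [K D object]
  take D:  [D E object] + [D object]
  take E:  [E object] + [object]
  take object:  [object] + [object]
MRO: B G F J K D E object
G sits at index 1.

1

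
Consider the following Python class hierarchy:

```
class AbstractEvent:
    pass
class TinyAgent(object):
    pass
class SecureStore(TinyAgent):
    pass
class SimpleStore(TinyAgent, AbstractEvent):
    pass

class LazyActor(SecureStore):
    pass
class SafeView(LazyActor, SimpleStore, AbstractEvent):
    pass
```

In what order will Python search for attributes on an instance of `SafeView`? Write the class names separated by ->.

SafeView -> LazyActor -> SecureStore -> SimpleStore -> TinyAgent -> AbstractEvent -> object

L[SafeView] = SafeView + merge(L[LazyActor], L[SimpleStore], L[AbstractEvent], [LazyActor SimpleStore AbstractEvent])
  take LazyActor:  [LazyActor SecureStore TinyAgent object] + [SimpleStore TinyAgent AbstractEvent object] + [AbstractEvent object] + [LazyActor SimpleStore AbstractEvent]
  take SecureStore:  [SecureStore TinyAgent object] + [SimpleStore TinyAgent AbstractEvent object] + [AbstractEvent object] + [SimpleStore AbstractEvent]
  take SimpleStore:  [TinyAgent object] + [SimpleStore TinyAgent AbstractEvent object] + [AbstractEvent object] + [SimpleStore AbstractEvent]
  take TinyAgent:  [TinyAgent object] + [TinyAgent AbstractEvent object] + [AbstractEvent object] + [AbstractEvent]
  take AbstractEvent:  [object] + [AbstractEvent object] + [AbstractEvent object] + [AbstractEvent]
  take object:  [object] + [object] + [object]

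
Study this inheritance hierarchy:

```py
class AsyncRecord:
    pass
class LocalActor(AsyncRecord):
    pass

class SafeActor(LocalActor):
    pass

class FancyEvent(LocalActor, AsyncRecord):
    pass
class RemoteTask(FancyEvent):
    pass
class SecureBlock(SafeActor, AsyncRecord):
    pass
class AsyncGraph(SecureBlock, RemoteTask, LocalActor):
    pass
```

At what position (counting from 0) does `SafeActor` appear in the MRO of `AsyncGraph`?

2

L[AsyncGraph] = AsyncGraph + merge(L[SecureBlock], L[RemoteTask], L[LocalActor], [SecureBlock RemoteTask LocalActor])
  take SecureBlock:  [SecureBlock SafeActor LocalActor AsyncRecord object] + [RemoteTask FancyEvent LocalActor AsyncRecord object] + [LocalActor AsyncRecord object] + [SecureBlock RemoteTask LocalActor]
  take SafeActor:  [SafeActor LocalActor AsyncRecord object] + [RemoteTask FancyEvent LocalActor AsyncRecord object] + [LocalActor AsyncRecord object] + [RemoteTask LocalActor]
  take RemoteTask:  [LocalActor AsyncRecord object] + [RemoteTask FancyEvent LocalActor AsyncRecord object] + [LocalActor AsyncRecord object] + [RemoteTask LocalActor]
  take FancyEvent:  [LocalActor AsyncRecord object] + [FancyEvent LocalActor AsyncRecord object] + [LocalActor AsyncRecord object] + [LocalActor]
  take LocalActor:  [LocalActor AsyncRecord object] + [LocalActor AsyncRecord object] + [LocalActor AsyncRecord object] + [LocalActor]
  take AsyncRecord:  [AsyncRecord object] + [AsyncRecord object] + [AsyncRecord object]
  take object:  [object] + [object] + [object]
MRO: AsyncGraph SecureBlock SafeActor RemoteTask FancyEvent LocalActor AsyncRecord object
SafeActor sits at index 2.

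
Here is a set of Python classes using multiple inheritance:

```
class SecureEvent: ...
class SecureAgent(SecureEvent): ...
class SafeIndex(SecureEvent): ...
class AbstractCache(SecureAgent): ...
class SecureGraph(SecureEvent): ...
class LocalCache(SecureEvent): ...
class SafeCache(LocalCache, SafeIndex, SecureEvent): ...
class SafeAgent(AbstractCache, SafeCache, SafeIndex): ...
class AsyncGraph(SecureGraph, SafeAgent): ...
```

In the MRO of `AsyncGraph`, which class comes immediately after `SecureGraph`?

L[AsyncGraph] = AsyncGraph + merge(L[SecureGraph], L[SafeAgent], [SecureGraph SafeAgent])
  take SecureGraph:  [SecureGraph SecureEvent object] + [SafeAgent AbstractCache SecureAgent SafeCache LocalCache SafeIndex SecureEvent object] + [SecureGraph SafeAgent]
  take SafeAgent:  [SecureEvent object] + [SafeAgent AbstractCache SecureAgent SafeCache LocalCache SafeIndex SecureEvent object] + [SafeAgent]
  take AbstractCache:  [SecureEvent object] + [AbstractCache SecureAgent SafeCache LocalCache SafeIndex SecureEvent object]
  take SecureAgent:  [SecureEvent object] + [SecureAgent SafeCache LocalCache SafeIndex SecureEvent object]
  take SafeCache:  [SecureEvent object] + [SafeCache LocalCache SafeIndex SecureEvent object]
  take LocalCache:  [SecureEvent object] + [LocalCache SafeIndex SecureEvent object]
  take SafeIndex:  [SecureEvent object] + [SafeIndex SecureEvent object]
  take SecureEvent:  [SecureEvent object] + [SecureEvent object]
  take object:  [object] + [object]
MRO: AsyncGraph SecureGraph SafeAgent AbstractCache SecureAgent SafeCache LocalCache SafeIndex SecureEvent object
SecureGraph is at position 1; next is SafeAgent.

SafeAgent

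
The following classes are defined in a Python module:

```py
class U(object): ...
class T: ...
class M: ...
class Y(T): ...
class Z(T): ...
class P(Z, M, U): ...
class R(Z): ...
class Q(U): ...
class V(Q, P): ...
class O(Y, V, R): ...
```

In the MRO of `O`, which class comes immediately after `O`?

Y

L[O] = O + merge(L[Y], L[V], L[R], [Y V R])
  take Y:  [Y T object] + [V Q P Z T M U object] + [R Z T object] + [Y V R]
  take V:  [T object] + [V Q P Z T M U object] + [R Z T object] + [V R]
  take Q:  [T object] + [Q P Z T M U object] + [R Z T object] + [R]
  take P:  [T object] + [P Z T M U object] + [R Z T object] + [R]
  take R:  [T object] + [Z T M U object] + [R Z T object] + [R]
  take Z:  [T object] + [Z T M U object] + [Z T object]
  take T:  [T object] + [T M U object] + [T object]
  take M:  [object] + [M U object] + [object]
  take U:  [object] + [U object] + [object]
  take object:  [object] + [object] + [object]
MRO: O Y V Q P R Z T M U object
O is at position 0; next is Y.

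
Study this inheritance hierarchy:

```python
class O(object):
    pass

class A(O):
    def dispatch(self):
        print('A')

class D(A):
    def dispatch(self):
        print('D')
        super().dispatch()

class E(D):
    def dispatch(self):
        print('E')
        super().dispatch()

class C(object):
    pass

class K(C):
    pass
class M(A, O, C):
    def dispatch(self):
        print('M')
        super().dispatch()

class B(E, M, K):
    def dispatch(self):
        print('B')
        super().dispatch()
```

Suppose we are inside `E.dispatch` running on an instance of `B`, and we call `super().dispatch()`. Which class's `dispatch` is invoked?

L[B] = B + merge(L[E], L[M], L[K], [E M K])
  take E:  [E D A O object] + [M A O C object] + [K C object] + [E M K]
  take D:  [D A O object] + [M A O C object] + [K C object] + [M K]
  take M:  [A O object] + [M A O C object] + [K C object] + [M K]
  take A:  [A O object] + [A O C object] + [K C object] + [K]
  take O:  [O object] + [O C object] + [K C object] + [K]
  take K:  [object] + [C object] + [K C object] + [K]
  take C:  [object] + [C object] + [C object]
  take object:  [object] + [object] + [object]
MRO: B E D M A O K C object
super() in E.dispatch on a B instance goes to the class after E in B's MRO: D.

D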